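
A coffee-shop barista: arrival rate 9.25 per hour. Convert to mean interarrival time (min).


Mean interarrival time = 1/λ = 1/9.25 hour = 0.10811 hour
In minutes: 0.10811 × 60 = 6.4865 min

Final: 6.4865 min


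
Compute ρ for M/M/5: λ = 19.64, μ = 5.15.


ρ = λ/(cμ) = 19.64/(5·5.15) = 19.64/25.75 = 0.7627

Final: 0.7627


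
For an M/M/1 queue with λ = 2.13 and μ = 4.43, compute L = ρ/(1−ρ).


ρ = λ/μ = 2.13/4.43 = 0.4808
L = ρ/(1−ρ) = 0.4808/(1 − 0.4808) = 0.4808/0.5192 = 0.9261

Final: 0.9261


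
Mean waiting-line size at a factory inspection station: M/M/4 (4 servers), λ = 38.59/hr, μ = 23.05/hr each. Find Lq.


a = λ/μ = 1.6742; ρ = a/4 = 0.4185
P₀ = 0.184478
Lq = P₀·a^c·ρ / (c!·(1−ρ)²) = 0.184478·7.85625·0.4185/(24·0.33809)
= 0.07476

Final: 0.07476


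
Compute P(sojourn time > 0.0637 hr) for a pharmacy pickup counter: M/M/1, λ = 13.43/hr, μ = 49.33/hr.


W ~ Exponential(μ−λ) for M/M/1.
μ − λ = 49.33 − 13.43 = 35.9000
P(W > t) = e^{−(μ−λ)t} = e^{−2.2868} = 0.101588

Final: 0.101588


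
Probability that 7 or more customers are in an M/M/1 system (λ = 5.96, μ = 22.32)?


ρ = 5.96/22.32 = 0.2670
P(N ≥ n) = ρ^n = 0.2670^7 = 0.00009680

Final: 0.00009680


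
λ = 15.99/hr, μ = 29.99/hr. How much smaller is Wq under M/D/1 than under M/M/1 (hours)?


ρ = 15.99/29.99 = 0.5332
Wq(M/M/1) = ρ/(μ−λ) = 0.5332/14.00 = 0.03808 hr
Wq(M/D/1) = ρ/(2(μ−λ)) = 0.01904 hr
Savings = 0.03808 − 0.01904 = 0.01904 hr

Final: 0.01904 hr


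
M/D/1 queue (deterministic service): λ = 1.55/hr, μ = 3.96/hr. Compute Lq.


ρ = 1.55/3.96 = 0.3914
M/D/1: Lq = ρ²/(2(1−ρ)) = 0.1532/(2·0.6086) = 0.12587

Final: 0.12587


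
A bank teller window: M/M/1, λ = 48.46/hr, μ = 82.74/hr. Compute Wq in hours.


ρ = 48.46/82.74 = 0.5857
Wq = ρ/(μ−λ) = 0.5857/(82.74 − 48.46) = 0.5857/34.28 = 0.01709 hr

Final: 0.01709 hr


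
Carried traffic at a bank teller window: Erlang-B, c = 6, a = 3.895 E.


B(6,3.895) = 0.109624 (Erlang-B)
Carried load = a(1 − B) = 3.895·(1 − 0.109624) = 3.895·0.890376 = 3.4680 E

Final: 3.4680 Erlangs


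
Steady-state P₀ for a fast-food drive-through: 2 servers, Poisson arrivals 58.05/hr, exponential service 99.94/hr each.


a = λ/μ = 58.05/99.94 = 0.5808; ρ = a/c = 0.2904
Σ_{k=0}^{1} a^k/k! (terms k=0..1) = 1.00000 + 0.58085 = 1.58085
Tail: a^2/(2!(1−ρ)) = 0.33738/(2·0.7096) = 0.23774
P₀ = 1/(1.58085 + 0.23774) = 1/1.81859 = 0.549878

Final: 0.549878


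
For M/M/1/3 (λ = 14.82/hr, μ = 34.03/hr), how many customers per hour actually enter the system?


ρ = 0.4355; P_K = (1−ρ)ρ^3/(1−ρ^4) = 0.048365
λ_eff = λ(1 − P_K) = 14.82·(1 − 0.048365) = 14.82·0.951635 = 14.1032 /hr

Final: 14.1032 /hr


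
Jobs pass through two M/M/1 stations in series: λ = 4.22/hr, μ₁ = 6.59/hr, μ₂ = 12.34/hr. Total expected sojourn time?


Each node sees arrival rate λ = 4.22/hr (tandem ⇒ throughput preserved).
W₁ = 1/(μ₁−λ) = 1/(6.59−4.22) = 0.42194 hr
W₂ = 1/(μ₂−λ) = 1/(12.34−4.22) = 0.12315 hr
W_total = W₁ + W₂ = 0.42194 + 0.12315 = 0.54509 hr

Final: 0.54509 hr


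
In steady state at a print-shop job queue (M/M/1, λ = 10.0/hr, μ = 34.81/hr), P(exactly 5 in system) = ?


ρ = 10.0/34.81 = 0.2873
P_n = (1−ρ)·ρ^n = (1 − 0.2873)·0.2873^5 = 0.7127·0.001957 = 0.001394

Final: 0.001394


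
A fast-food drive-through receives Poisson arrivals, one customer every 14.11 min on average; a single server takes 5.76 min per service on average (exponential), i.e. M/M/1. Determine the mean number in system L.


λ = 60/14.11 = 4.2523 /hr
μ = 60/5.76 = 10.4167 /hr
ρ = λ/μ = 4.2523/10.4167 = 0.4082
L = ρ/(1−ρ) = 0.4082/0.5918 = 0.6898

Final: 0.6898


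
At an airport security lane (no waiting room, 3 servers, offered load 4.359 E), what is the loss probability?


B(c,a) = (a^c/c!) / Σ_{k=0}^{c} a^k/k!
a^3/3! = 13.804140
Σ terms (k=0..3): 1.00000 + 4.35900 + 9.50044 + 13.80414 = 28.663581
B = 13.804140/28.663581 = 0.481592

Final: 0.481592


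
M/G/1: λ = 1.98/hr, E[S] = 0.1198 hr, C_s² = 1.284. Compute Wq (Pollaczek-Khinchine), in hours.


ρ = λ·E[S] = 1.98·0.1198 = 0.2372
E[S²] = E[S]²(1+C_s²) = 0.1198²·(1+1.284) = 0.032780
Wq = λ·E[S²]/(2(1−ρ)) = 1.98·0.032780/(2·0.7628) = 0.04254 hr

Final: 0.04254 hr


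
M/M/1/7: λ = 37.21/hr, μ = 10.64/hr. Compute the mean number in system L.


ρ = 37.21/10.64 = 3.4972
L = ρ[1 − (K+1)ρ^K + Kρ^(K+1)] / [(1−ρ)(1−ρ^(K+1))]
Numerator: 3.4972·(1 − 8·6397.735695 + 7·22374.036205) = 368733.501736
Denominator: (-2.4972)·(-22373.036205) = 55869.508642
L = 368733.501736/55869.508642 = 6.5999

Final: 6.5999


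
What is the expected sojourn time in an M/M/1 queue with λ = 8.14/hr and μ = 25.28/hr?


W = 1/(μ−λ) = 1/(25.28 − 8.14) = 1/17.14 = 0.05834 hr

Final: 0.05834 hr


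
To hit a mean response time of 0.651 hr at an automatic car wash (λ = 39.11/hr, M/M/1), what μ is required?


W = 1/(μ−λ) ⇒ μ − λ = 1/W = 1/0.651 = 1.5361
μ = λ + 1/W = 39.11 + 1.5361 = 40.6461 per hr

Final: 40.6461 /hr


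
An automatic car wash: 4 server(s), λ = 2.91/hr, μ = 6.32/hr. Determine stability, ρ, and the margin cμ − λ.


Total capacity cμ = 4·6.32 = 25.28/hr
ρ = λ/(cμ) = 2.91/25.28 = 0.1151
Stable ⇔ ρ < 1: YES
Spare capacity = cμ − λ = 25.28 − 2.91 = 22.37/hr

Final: ρ = 0.1151; stable; margin = 22.37/hr


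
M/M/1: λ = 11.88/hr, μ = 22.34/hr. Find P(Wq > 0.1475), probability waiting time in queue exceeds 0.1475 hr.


ρ = 11.88/22.34 = 0.5318
P(Wq > t) = ρ·e^{−(μ−λ)t} = 0.5318·e^{−1.5428}
= 0.5318·0.213771 = 0.113679

Final: 0.113679


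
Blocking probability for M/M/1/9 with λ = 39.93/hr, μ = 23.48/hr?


ρ = λ/μ = 39.93/23.48 = 1.7006
P_K = (1−ρ)ρ^K/(1−ρ^(K+1)) = (-0.7006·118.962740)/(1 − 202.307590)
= -83.344850/-201.307590 = 0.414017

Final: 0.414017


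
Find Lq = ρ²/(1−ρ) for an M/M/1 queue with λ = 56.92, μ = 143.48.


ρ = 56.92/143.48 = 0.3967
Lq = ρ²/(1−ρ) = 0.1574/0.6033 = 0.2609

Final: 0.2609


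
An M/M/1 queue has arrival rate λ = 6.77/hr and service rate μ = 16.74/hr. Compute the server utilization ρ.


ρ = λ/μ = 6.77/16.74 = 0.4044

Final: 0.4044


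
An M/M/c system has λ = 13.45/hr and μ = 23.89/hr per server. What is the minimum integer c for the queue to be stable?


Stability requires cμ > λ ⇔ c > λ/μ.
λ/μ = 13.45/23.89 = 0.5630
Minimum integer c = ⌊0.5630⌋ + 1 = 1
Check: 1·23.89 = 23.89 > 13.45, while 0·23.89 = 0.00 ≤ 13.45

Final: 1 servers


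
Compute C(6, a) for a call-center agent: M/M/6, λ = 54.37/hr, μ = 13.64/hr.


a = λ/μ = 3.9861; ρ = a/6 = 0.6643
P₀ = 0.016953 (from M/M/c formula)
C(c,a) = [a^c/(c!(1−ρ))]·P₀ = [4011.15806/(720·0.3357)]·0.016953
= 16.59756·0.016953 = 0.281371

Final: 0.281371


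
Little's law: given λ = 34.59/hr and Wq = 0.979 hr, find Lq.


Lq = λWq = 34.59·0.979 = 33.8636

Final: 33.8636


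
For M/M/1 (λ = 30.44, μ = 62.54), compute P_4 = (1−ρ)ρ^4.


ρ = 30.44/62.54 = 0.4867
P_n = (1−ρ)·ρ^n = (1 − 0.4867)·0.4867^4 = 0.5133·0.056124 = 0.028807

Final: 0.028807


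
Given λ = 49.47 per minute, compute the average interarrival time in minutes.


Mean interarrival time = 1/λ = 1/49.47 minute = 0.02021 minute
In minutes: 0.02021 × 1 = 0.02021 min

Final: 0.02021 min


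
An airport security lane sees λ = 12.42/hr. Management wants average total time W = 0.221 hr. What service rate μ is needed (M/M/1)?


W = 1/(μ−λ) ⇒ μ − λ = 1/W = 1/0.221 = 4.5249
μ = λ + 1/W = 12.42 + 4.5249 = 16.9449 per hr

Final: 16.9449 /hr


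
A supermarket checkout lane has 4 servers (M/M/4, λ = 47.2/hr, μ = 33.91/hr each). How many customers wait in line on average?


a = λ/μ = 1.3919; ρ = a/4 = 0.3480
P₀ = 0.246915
Lq = P₀·a^c·ρ / (c!·(1−ρ)²) = 0.246915·3.75368·0.3480/(24·0.42513)
= 0.03161

Final: 0.03161


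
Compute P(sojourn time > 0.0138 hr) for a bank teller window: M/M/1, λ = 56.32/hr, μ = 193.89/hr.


W ~ Exponential(μ−λ) for M/M/1.
μ − λ = 193.89 − 56.32 = 137.5700
P(W > t) = e^{−(μ−λ)t} = e^{−1.8985} = 0.149798

Final: 0.149798


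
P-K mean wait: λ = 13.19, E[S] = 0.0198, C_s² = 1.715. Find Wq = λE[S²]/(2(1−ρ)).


ρ = λ·E[S] = 13.19·0.0198 = 0.2612
E[S²] = E[S]²(1+C_s²) = 0.0198²·(1+1.715) = 0.001064
Wq = λ·E[S²]/(2(1−ρ)) = 13.19·0.001064/(2·0.7388) = 0.009501 hr

Final: 0.009501 hr


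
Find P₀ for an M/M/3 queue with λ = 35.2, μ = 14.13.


a = λ/μ = 35.2/14.13 = 2.4912; ρ = a/c = 0.8304
Σ_{k=0}^{2} a^k/k! (terms k=0..2) = 1.00000 + 2.49115 + 3.10292 = 6.59408
Tail: a^3/(3!(1−ρ)) = 15.45972/(6·0.1696) = 15.19094
P₀ = 1/(6.59408 + 15.19094) = 1/21.78502 = 0.045903

Final: 0.045903


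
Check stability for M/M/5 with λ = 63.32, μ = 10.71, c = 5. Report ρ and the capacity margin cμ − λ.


Total capacity cμ = 5·10.71 = 53.55/hr
ρ = λ/(cμ) = 63.32/53.55 = 1.1824
Stable ⇔ ρ < 1: NO
Spare capacity = cμ − λ = 53.55 − 63.32 = -9.77/hr

Final: ρ = 1.1824; unstable; margin = -9.77/hr


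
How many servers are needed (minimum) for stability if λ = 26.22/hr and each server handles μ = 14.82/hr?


Stability requires cμ > λ ⇔ c > λ/μ.
λ/μ = 26.22/14.82 = 1.7692
Minimum integer c = ⌊1.7692⌋ + 1 = 2
Check: 2·14.82 = 29.64 > 26.22, while 1·14.82 = 14.82 ≤ 26.22

Final: 2 servers


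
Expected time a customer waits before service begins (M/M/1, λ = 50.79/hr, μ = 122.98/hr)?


ρ = 50.79/122.98 = 0.4130
Wq = ρ/(μ−λ) = 0.4130/(122.98 − 50.79) = 0.4130/72.19 = 0.005721 hr

Final: 0.005721 hr


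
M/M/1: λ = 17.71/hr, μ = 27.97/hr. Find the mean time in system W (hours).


W = 1/(μ−λ) = 1/(27.97 − 17.71) = 1/10.26 = 0.09747 hr

Final: 0.09747 hr


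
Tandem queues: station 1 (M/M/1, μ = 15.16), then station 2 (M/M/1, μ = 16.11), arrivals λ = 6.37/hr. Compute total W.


Each node sees arrival rate λ = 6.37/hr (tandem ⇒ throughput preserved).
W₁ = 1/(μ₁−λ) = 1/(15.16−6.37) = 0.11377 hr
W₂ = 1/(μ₂−λ) = 1/(16.11−6.37) = 0.10267 hr
W_total = W₁ + W₂ = 0.11377 + 0.10267 = 0.21644 hr

Final: 0.21644 hr


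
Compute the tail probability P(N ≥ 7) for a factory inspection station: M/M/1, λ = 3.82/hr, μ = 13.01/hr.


ρ = 3.82/13.01 = 0.2936
P(N ≥ n) = ρ^n = 0.2936^7 = 0.0001881

Final: 0.0001881


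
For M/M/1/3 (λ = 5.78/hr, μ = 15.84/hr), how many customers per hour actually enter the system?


ρ = 0.3649; P_K = (1−ρ)ρ^3/(1−ρ^4) = 0.031414
λ_eff = λ(1 − P_K) = 5.78·(1 − 0.031414) = 5.78·0.968586 = 5.5984 /hr

Final: 5.5984 /hr


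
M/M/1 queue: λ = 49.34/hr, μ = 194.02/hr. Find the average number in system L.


ρ = λ/μ = 49.34/194.02 = 0.2543
L = ρ/(1−ρ) = 0.2543/(1 − 0.2543) = 0.2543/0.7457 = 0.3410

Final: 0.3410


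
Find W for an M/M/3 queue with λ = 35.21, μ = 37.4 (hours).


a = 0.9414; ρ = 0.3138; P₀ = 0.386507
Lq = P₀·a^c·ρ/(c!(1−ρ)²) = 0.03582
Wq = Lq/λ = 0.03582/35.21 = 0.001017 hr
W = Wq + 1/μ = 0.001017 + 0.02674 = 0.02776 hr

Final: 0.02776 hr


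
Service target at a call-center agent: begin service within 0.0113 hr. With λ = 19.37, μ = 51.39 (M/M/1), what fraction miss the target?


ρ = 19.37/51.39 = 0.3769
P(Wq > t) = ρ·e^{−(μ−λ)t} = 0.3769·e^{−0.3618}
= 0.3769·0.696404 = 0.262490

Final: 0.262490


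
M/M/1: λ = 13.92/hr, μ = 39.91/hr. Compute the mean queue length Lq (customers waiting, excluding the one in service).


ρ = 13.92/39.91 = 0.3488
Lq = ρ²/(1−ρ) = 0.1217/0.6512 = 0.1868

Final: 0.1868


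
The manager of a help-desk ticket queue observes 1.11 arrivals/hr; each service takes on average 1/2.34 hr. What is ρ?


ρ = λ/μ = 1.11/2.34 = 0.4744

Final: 0.4744


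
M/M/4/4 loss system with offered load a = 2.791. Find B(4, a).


B(c,a) = (a^c/c!) / Σ_{k=0}^{c} a^k/k!
a^4/4! = 2.528297
Σ terms (k=0..4): 1.00000 + 2.79100 + 3.89484 + 3.62350 + 2.52830 = 13.837638
B = 2.528297/13.837638 = 0.182712

Final: 0.182712


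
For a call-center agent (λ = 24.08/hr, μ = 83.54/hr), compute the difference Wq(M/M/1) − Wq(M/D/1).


ρ = 24.08/83.54 = 0.2882
Wq(M/M/1) = ρ/(μ−λ) = 0.2882/59.46 = 0.004848 hr
Wq(M/D/1) = ρ/(2(μ−λ)) = 0.002424 hr
Savings = 0.004848 − 0.002424 = 0.002424 hr

Final: 0.002424 hr


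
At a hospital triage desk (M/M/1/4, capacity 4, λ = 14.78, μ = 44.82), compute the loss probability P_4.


ρ = λ/μ = 14.78/44.82 = 0.3298
P_K = (1−ρ)ρ^K/(1−ρ^(K+1)) = (0.6702·0.011825)/(1 − 0.003900)
= 0.007926/0.996100 = 0.007957

Final: 0.007957


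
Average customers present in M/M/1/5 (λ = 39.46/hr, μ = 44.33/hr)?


ρ = 39.46/44.33 = 0.8901
L = ρ[1 − (K+1)ρ^K + Kρ^(K+1)] / [(1−ρ)(1−ρ^(K+1))]
Numerator: 0.8901·(1 − 6·0.558852 + 5·0.497458) = 0.119436
Denominator: (0.1099)·(0.502542) = 0.055208
L = 0.119436/0.055208 = 2.1634

Final: 2.1634


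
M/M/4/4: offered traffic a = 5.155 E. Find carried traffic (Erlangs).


B(4,5.155) = 0.410392 (Erlang-B)
Carried load = a(1 − B) = 5.155·(1 − 0.410392) = 5.155·0.589608 = 3.0394 E

Final: 3.0394 Erlangs


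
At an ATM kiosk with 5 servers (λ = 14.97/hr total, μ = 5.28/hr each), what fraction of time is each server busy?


ρ = λ/(cμ) = 14.97/(5·5.28) = 14.97/26.40 = 0.5670

Final: 0.5670


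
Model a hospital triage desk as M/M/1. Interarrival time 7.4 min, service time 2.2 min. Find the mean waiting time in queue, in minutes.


λ = 60/7.4 = 8.1081 /hr
μ = 60/2.2 = 27.2727 /hr
ρ = λ/μ = 8.1081/27.2727 = 0.2973
Wq = ρ/(μ−λ) = 0.2973/(27.2727−8.1081) = 0.01551 hr
In minutes: 0.01551·60 = 0.9308 min

Final: 0.9308 min


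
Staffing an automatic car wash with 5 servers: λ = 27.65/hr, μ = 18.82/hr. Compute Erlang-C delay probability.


a = λ/μ = 1.4692; ρ = a/5 = 0.2938
P₀ = 0.229786 (from M/M/c formula)
C(c,a) = [a^c/(c!(1−ρ))]·P₀ = [6.84507/(120·0.7062)]·0.229786
= 0.08078·0.229786 = 0.018562

Final: 0.018562


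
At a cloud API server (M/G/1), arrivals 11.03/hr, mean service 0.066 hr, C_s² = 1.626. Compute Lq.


ρ = λ·E[S] = 11.03·0.066 = 0.7280
Lq = ρ²(1+C_s²)/(2(1−ρ)) = 0.5300·(1+1.626)/(2·0.2720)
= 0.5300·2.6260/0.5440 = 2.55801

Final: 2.55801


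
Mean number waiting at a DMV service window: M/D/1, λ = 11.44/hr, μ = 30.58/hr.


ρ = 11.44/30.58 = 0.3741
M/D/1: Lq = ρ²/(2(1−ρ)) = 0.1400/(2·0.6259) = 0.11180

Final: 0.11180


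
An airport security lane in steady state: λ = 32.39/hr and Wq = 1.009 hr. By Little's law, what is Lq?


Lq = λWq = 32.39·1.009 = 32.6815

Final: 32.6815


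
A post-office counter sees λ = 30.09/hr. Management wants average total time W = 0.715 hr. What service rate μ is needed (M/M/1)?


W = 1/(μ−λ) ⇒ μ − λ = 1/W = 1/0.715 = 1.3986
μ = λ + 1/W = 30.09 + 1.3986 = 31.4886 per hr

Final: 31.4886 /hr


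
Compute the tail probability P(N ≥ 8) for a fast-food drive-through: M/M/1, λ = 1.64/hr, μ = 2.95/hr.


ρ = 1.64/2.95 = 0.5559
P(N ≥ n) = ρ^n = 0.5559^8 = 0.009124

Final: 0.009124


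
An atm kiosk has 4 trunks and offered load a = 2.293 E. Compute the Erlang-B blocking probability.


B(c,a) = (a^c/c!) / Σ_{k=0}^{c} a^k/k!
a^4/4! = 1.151874
Σ terms (k=0..4): 1.00000 + 2.29300 + 2.62892 + 2.00937 + 1.15187 = 9.083173
B = 1.151874/9.083173 = 0.126814

Final: 0.126814


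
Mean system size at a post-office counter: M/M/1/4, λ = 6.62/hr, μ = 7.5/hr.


ρ = 6.62/7.5 = 0.8827
L = ρ[1 − (K+1)ρ^K + Kρ^(K+1)] / [(1−ρ)(1−ρ^(K+1))]
Numerator: 0.8827·(1 − 5·0.606998 + 4·0.535776) = 0.095432
Denominator: (0.1173)·(0.464224) = 0.054469
L = 0.095432/0.054469 = 1.7521

Final: 1.7521


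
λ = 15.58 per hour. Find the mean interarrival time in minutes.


Mean interarrival time = 1/λ = 1/15.58 hour = 0.06418 hour
In minutes: 0.06418 × 60 = 3.8511 min

Final: 3.8511 min


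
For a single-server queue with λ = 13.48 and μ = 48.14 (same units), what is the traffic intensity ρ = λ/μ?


ρ = λ/μ = 13.48/48.14 = 0.2800

Final: 0.2800


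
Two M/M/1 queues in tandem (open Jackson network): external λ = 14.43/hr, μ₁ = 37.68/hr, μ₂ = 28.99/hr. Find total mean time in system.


Each node sees arrival rate λ = 14.43/hr (tandem ⇒ throughput preserved).
W₁ = 1/(μ₁−λ) = 1/(37.68−14.43) = 0.04301 hr
W₂ = 1/(μ₂−λ) = 1/(28.99−14.43) = 0.06868 hr
W_total = W₁ + W₂ = 0.04301 + 0.06868 = 0.11169 hr

Final: 0.11169 hr


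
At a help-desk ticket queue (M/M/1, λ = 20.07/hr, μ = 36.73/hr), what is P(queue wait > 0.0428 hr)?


ρ = 20.07/36.73 = 0.5464
P(Wq > t) = ρ·e^{−(μ−λ)t} = 0.5464·e^{−0.7130}
= 0.5464·0.490148 = 0.267827

Final: 0.267827


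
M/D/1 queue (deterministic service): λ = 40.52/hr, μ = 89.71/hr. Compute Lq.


ρ = 40.52/89.71 = 0.4517
M/D/1: Lq = ρ²/(2(1−ρ)) = 0.2040/(2·0.5483) = 0.18603

Final: 0.18603


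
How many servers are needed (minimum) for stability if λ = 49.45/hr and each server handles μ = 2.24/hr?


Stability requires cμ > λ ⇔ c > λ/μ.
λ/μ = 49.45/2.24 = 22.0759
Minimum integer c = ⌊22.0759⌋ + 1 = 23
Check: 23·2.24 = 51.52 > 49.45, while 22·2.24 = 49.28 ≤ 49.45

Final: 23 servers


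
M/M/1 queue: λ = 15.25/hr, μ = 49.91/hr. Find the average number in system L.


ρ = λ/μ = 15.25/49.91 = 0.3055
L = ρ/(1−ρ) = 0.3055/(1 − 0.3055) = 0.3055/0.6945 = 0.4400

Final: 0.4400


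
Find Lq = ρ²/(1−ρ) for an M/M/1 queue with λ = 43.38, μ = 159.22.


ρ = 43.38/159.22 = 0.2725
Lq = ρ²/(1−ρ) = 0.07423/0.7275 = 0.1020

Final: 0.1020


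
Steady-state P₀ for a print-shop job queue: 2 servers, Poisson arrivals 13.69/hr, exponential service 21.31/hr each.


a = λ/μ = 13.69/21.31 = 0.6424; ρ = a/c = 0.3212
Σ_{k=0}^{1} a^k/k! (terms k=0..1) = 1.00000 + 0.64242 = 1.64242
Tail: a^2/(2!(1−ρ)) = 0.41271/(2·0.6788) = 0.30400
P₀ = 1/(1.64242 + 0.30400) = 1/1.94642 = 0.513763

Final: 0.513763


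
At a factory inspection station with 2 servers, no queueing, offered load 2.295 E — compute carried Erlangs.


B(2,2.295) = 0.444211 (Erlang-B)
Carried load = a(1 − B) = 2.295·(1 − 0.444211) = 2.295·0.555789 = 1.2755 E

Final: 1.2755 Erlangs


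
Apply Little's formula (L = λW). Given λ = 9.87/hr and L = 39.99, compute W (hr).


W = L/λ = 39.99/9.87 = 4.0517 hr

Final: 4.0517 hr


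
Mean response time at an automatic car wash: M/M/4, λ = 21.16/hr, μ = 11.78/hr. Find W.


a = 1.7963; ρ = 0.4491; P₀ = 0.162262
Lq = P₀·a^c·ρ/(c!(1−ρ)²) = 0.10414
Wq = Lq/λ = 0.10414/21.16 = 0.004921 hr
W = Wq + 1/μ = 0.004921 + 0.08489 = 0.08981 hr

Final: 0.08981 hr


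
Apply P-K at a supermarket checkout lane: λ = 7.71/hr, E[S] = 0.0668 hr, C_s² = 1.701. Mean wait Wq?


ρ = λ·E[S] = 7.71·0.0668 = 0.5150
E[S²] = E[S]²(1+C_s²) = 0.0668²·(1+1.701) = 0.012053
Wq = λ·E[S²]/(2(1−ρ)) = 7.71·0.012053/(2·0.4850) = 0.09580 hr

Final: 0.09580 hr


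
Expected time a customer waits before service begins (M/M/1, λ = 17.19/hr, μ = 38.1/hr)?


ρ = 17.19/38.1 = 0.4512
Wq = ρ/(μ−λ) = 0.4512/(38.1 − 17.19) = 0.4512/20.91 = 0.02158 hr

Final: 0.02158 hr


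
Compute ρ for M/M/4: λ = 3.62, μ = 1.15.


ρ = λ/(cμ) = 3.62/(4·1.15) = 3.62/4.60 = 0.7870

Final: 0.7870


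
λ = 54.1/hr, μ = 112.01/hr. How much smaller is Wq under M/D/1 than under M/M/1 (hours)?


ρ = 54.1/112.01 = 0.4830
Wq(M/M/1) = ρ/(μ−λ) = 0.4830/57.91 = 0.008340 hr
Wq(M/D/1) = ρ/(2(μ−λ)) = 0.004170 hr
Savings = 0.008340 − 0.004170 = 0.004170 hr

Final: 0.004170 hr


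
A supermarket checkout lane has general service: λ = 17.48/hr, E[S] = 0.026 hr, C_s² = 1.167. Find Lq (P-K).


ρ = λ·E[S] = 17.48·0.026 = 0.4545
Lq = ρ²(1+C_s²)/(2(1−ρ)) = 0.2066·(1+1.167)/(2·0.5455)
= 0.2066·2.1670/1.0910 = 0.41025

Final: 0.41025


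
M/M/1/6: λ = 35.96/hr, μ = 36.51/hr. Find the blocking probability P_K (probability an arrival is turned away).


ρ = λ/μ = 35.96/36.51 = 0.9849
P_K = (1−ρ)ρ^K/(1−ρ^(K+1)) = (0.01506·0.912950)/(1 − 0.899197)
= 0.013753/0.100803 = 0.136435

Final: 0.136435


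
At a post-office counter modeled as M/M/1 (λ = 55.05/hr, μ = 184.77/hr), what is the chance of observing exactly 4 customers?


ρ = 55.05/184.77 = 0.2979
P_n = (1−ρ)·ρ^n = (1 − 0.2979)·0.2979^4 = 0.7021·0.007880 = 0.005532

Final: 0.005532


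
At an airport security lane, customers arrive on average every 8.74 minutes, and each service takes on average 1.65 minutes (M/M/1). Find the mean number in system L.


λ = 60/8.74 = 6.8650 /hr
μ = 60/1.65 = 36.3636 /hr
ρ = λ/μ = 6.8650/36.3636 = 0.1888
L = ρ/(1−ρ) = 0.1888/0.8112 = 0.2327

Final: 0.2327


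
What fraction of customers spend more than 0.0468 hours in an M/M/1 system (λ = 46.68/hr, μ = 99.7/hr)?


W ~ Exponential(μ−λ) for M/M/1.
μ − λ = 99.7 − 46.68 = 53.0200
P(W > t) = e^{−(μ−λ)t} = e^{−2.4813} = 0.083631

Final: 0.083631


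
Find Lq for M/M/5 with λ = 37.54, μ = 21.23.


a = λ/μ = 1.7683; ρ = a/5 = 0.3537
P₀ = 0.169972
Lq = P₀·a^c·ρ / (c!·(1−ρ)²) = 0.169972·17.28707·0.3537/(120·0.41777)
= 0.02073

Final: 0.02073


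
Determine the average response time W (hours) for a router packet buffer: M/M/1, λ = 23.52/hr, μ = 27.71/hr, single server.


W = 1/(μ−λ) = 1/(27.71 − 23.52) = 1/4.19 = 0.2387 hr

Final: 0.2387 hr


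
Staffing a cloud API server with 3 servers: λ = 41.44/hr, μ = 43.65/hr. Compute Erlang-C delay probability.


a = λ/μ = 0.9494; ρ = a/3 = 0.3165
P₀ = 0.383339 (from M/M/c formula)
C(c,a) = [a^c/(c!(1−ρ))]·P₀ = [0.85567/(6·0.6835)]·0.383339
= 0.20864·0.383339 = 0.079978

Final: 0.079978


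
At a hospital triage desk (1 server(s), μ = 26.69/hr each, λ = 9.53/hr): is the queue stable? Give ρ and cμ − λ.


Total capacity cμ = 1·26.69 = 26.69/hr
ρ = λ/(cμ) = 9.53/26.69 = 0.3571
Stable ⇔ ρ < 1: YES
Spare capacity = cμ − λ = 26.69 − 9.53 = 17.16/hr

Final: ρ = 0.3571; stable; margin = 17.16/hr


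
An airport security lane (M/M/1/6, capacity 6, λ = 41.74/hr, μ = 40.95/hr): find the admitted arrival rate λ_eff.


ρ = 1.0193; P_K = (1−ρ)ρ^6/(1−ρ^7) = 0.151175
λ_eff = λ(1 − P_K) = 41.74·(1 − 0.151175) = 41.74·0.848825 = 35.4299 /hr

Final: 35.4299 /hr


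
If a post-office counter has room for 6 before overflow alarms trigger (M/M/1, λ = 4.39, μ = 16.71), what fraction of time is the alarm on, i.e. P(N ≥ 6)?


ρ = 4.39/16.71 = 0.2627
P(N ≥ n) = ρ^n = 0.2627^6 = 0.0003288

Final: 0.0003288


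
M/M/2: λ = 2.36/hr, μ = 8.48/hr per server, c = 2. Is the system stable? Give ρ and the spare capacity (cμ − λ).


Total capacity cμ = 2·8.48 = 16.96/hr
ρ = λ/(cμ) = 2.36/16.96 = 0.1392
Stable ⇔ ρ < 1: YES
Spare capacity = cμ − λ = 16.96 − 2.36 = 14.60/hr

Final: ρ = 0.1392; stable; margin = 14.60/hr


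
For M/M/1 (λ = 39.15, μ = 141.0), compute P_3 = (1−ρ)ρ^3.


ρ = 39.15/141.0 = 0.2777
P_n = (1−ρ)·ρ^n = (1 − 0.2777)·0.2777^3 = 0.7223·0.021406 = 0.015463

Final: 0.015463


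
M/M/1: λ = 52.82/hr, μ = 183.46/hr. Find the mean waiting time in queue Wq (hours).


ρ = 52.82/183.46 = 0.2879
Wq = ρ/(μ−λ) = 0.2879/(183.46 − 52.82) = 0.2879/130.64 = 0.002204 hr

Final: 0.002204 hr


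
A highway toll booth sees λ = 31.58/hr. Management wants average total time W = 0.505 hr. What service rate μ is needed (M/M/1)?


W = 1/(μ−λ) ⇒ μ − λ = 1/W = 1/0.505 = 1.9802
μ = λ + 1/W = 31.58 + 1.9802 = 33.5602 per hr

Final: 33.5602 /hr


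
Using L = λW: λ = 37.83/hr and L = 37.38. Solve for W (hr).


W = L/λ = 37.38/37.83 = 0.9881 hr

Final: 0.9881 hr


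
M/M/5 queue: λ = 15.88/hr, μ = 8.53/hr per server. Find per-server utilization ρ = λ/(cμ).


ρ = λ/(cμ) = 15.88/(5·8.53) = 15.88/42.65 = 0.3723

Final: 0.3723


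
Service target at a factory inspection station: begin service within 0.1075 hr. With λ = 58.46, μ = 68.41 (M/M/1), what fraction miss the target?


ρ = 58.46/68.41 = 0.8546
P(Wq > t) = ρ·e^{−(μ−λ)t} = 0.8546·e^{−1.0696}
= 0.8546·0.343137 = 0.293229

Final: 0.293229


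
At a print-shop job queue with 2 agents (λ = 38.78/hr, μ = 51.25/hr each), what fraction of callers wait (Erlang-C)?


a = λ/μ = 0.7567; ρ = a/2 = 0.3783
P₀ = 0.451019 (from M/M/c formula)
C(c,a) = [a^c/(c!(1−ρ))]·P₀ = [0.57257/(2·0.6217)]·0.451019
= 0.46052·0.451019 = 0.207702

Final: 0.207702


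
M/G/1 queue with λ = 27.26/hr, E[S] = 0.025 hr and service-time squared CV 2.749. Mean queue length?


ρ = λ·E[S] = 27.26·0.025 = 0.6815
Lq = ρ²(1+C_s²)/(2(1−ρ)) = 0.4644·(1+2.749)/(2·0.3185)
= 0.4644·3.7490/0.6370 = 2.73343

Final: 2.73343


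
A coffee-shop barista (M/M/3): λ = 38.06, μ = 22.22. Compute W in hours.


a = 1.7129; ρ = 0.5710; P₀ = 0.163078
Lq = P₀·a^c·ρ/(c!(1−ρ)²) = 0.42366
Wq = Lq/λ = 0.42366/38.06 = 0.01113 hr
W = Wq + 1/μ = 0.01113 + 0.04500 = 0.05614 hr

Final: 0.05614 hr


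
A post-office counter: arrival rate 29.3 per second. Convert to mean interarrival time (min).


Mean interarrival time = 1/λ = 1/29.3 second = 0.03413 second
In minutes: 0.03413 × 0.0166667 = 0.0005688 min

Final: 0.0005688 min


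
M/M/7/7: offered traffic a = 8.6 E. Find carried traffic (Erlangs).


B(7,8.6) = 0.340945 (Erlang-B)
Carried load = a(1 − B) = 8.6·(1 − 0.340945) = 8.6·0.659055 = 5.6679 E

Final: 5.6679 Erlangs


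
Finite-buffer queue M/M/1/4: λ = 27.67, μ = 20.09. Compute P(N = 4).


ρ = λ/μ = 27.67/20.09 = 1.3773
P_K = (1−ρ)ρ^K/(1−ρ^(K+1)) = (-0.3773·3.598462)/(1 − 4.956169)
= -1.357707/-3.956169 = 0.343187

Final: 0.343187


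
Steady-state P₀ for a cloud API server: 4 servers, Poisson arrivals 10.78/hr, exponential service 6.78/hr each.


a = λ/μ = 10.78/6.78 = 1.5900; ρ = a/c = 0.3975
Σ_{k=0}^{3} a^k/k! (terms k=0..3) = 1.00000 + 1.58997 + 1.26400 + 0.66991 = 4.52388
Tail: a^4/(4!(1−ρ)) = 6.39082/(24·0.6025) = 0.44196
P₀ = 1/(4.52388 + 0.44196) = 1/4.96584 = 0.201376

Final: 0.201376


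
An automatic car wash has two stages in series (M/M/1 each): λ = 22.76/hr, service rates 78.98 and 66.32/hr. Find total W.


Each node sees arrival rate λ = 22.76/hr (tandem ⇒ throughput preserved).
W₁ = 1/(μ₁−λ) = 1/(78.98−22.76) = 0.01779 hr
W₂ = 1/(μ₂−λ) = 1/(66.32−22.76) = 0.02296 hr
W_total = W₁ + W₂ = 0.01779 + 0.02296 = 0.04074 hr

Final: 0.04074 hr


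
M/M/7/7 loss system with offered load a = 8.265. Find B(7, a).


B(c,a) = (a^c/c!) / Σ_{k=0}^{c} a^k/k!
a^7/7! = 522.720423
Σ terms (k=0..7): 1.00000 + 8.26500 + 34.15511 + 94.09733 + 194.42862 + 321.39051 + 442.71542 + 522.72042 = 1618.772417
B = 522.720423/1618.772417 = 0.322912

Final: 0.322912


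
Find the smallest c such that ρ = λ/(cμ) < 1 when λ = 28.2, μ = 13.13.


Stability requires cμ > λ ⇔ c > λ/μ.
λ/μ = 28.2/13.13 = 2.1478
Minimum integer c = ⌊2.1478⌋ + 1 = 3
Check: 3·13.13 = 39.39 > 28.2, while 2·13.13 = 26.26 ≤ 28.2

Final: 3 servers


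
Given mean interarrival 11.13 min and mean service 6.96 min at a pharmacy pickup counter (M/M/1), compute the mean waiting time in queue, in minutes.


λ = 60/11.13 = 5.3908 /hr
μ = 60/6.96 = 8.6207 /hr
ρ = λ/μ = 5.3908/8.6207 = 0.6253
Wq = ρ/(μ−λ) = 0.6253/(8.6207−5.3908) = 0.19361 hr
In minutes: 0.19361·60 = 11.617 min

Final: 11.617 min


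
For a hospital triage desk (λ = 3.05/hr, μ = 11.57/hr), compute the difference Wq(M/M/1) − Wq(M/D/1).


ρ = 3.05/11.57 = 0.2636
Wq(M/M/1) = ρ/(μ−λ) = 0.2636/8.52 = 0.03094 hr
Wq(M/D/1) = ρ/(2(μ−λ)) = 0.01547 hr
Savings = 0.03094 − 0.01547 = 0.01547 hr

Final: 0.01547 hr


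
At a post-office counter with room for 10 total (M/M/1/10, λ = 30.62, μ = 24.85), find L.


ρ = 30.62/24.85 = 1.2322
L = ρ[1 − (K+1)ρ^K + Kρ^(K+1)] / [(1−ρ)(1−ρ^(K+1))]
Numerator: 1.2322·(1 − 11·8.068410 + 10·9.941839) = 14.374624
Denominator: (-0.2322)·(-8.941839) = 2.076234
L = 14.374624/2.076234 = 6.9234

Final: 6.9234


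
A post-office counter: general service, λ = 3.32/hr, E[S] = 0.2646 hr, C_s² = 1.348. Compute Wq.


ρ = λ·E[S] = 3.32·0.2646 = 0.8785
E[S²] = E[S]²(1+C_s²) = 0.2646²·(1+1.348) = 0.164391
Wq = λ·E[S²]/(2(1−ρ)) = 3.32·0.164391/(2·0.1215) = 2.24548 hr

Final: 2.24548 hr


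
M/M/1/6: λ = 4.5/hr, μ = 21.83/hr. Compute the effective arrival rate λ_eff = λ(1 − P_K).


ρ = 0.2061; P_K = (1−ρ)ρ^6/(1−ρ^7) = 0.00006091
λ_eff = λ(1 − P_K) = 4.5·(1 − 0.00006091) = 4.5·0.999939 = 4.4997 /hr

Final: 4.4997 /hr


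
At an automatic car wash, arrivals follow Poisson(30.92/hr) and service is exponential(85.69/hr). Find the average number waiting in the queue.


ρ = 30.92/85.69 = 0.3608
Lq = ρ²/(1−ρ) = 0.1302/0.6392 = 0.2037

Final: 0.2037


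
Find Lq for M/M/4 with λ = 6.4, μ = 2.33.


a = λ/μ = 2.7468; ρ = a/4 = 0.6867
P₀ = 0.053927
Lq = P₀·a^c·ρ / (c!·(1−ρ)²) = 0.053927·56.92411·0.6867/(24·0.09816)
= 0.89479

Final: 0.89479


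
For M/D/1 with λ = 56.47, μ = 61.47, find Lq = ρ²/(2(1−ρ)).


ρ = 56.47/61.47 = 0.9187
M/D/1: Lq = ρ²/(2(1−ρ)) = 0.8439/(2·0.08134) = 5.18767

Final: 5.18767


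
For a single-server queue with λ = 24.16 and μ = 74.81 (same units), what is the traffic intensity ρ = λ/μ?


ρ = λ/μ = 24.16/74.81 = 0.3230

Final: 0.3230


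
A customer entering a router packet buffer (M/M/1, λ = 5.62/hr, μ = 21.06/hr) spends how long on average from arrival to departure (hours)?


W = 1/(μ−λ) = 1/(21.06 − 5.62) = 1/15.44 = 0.06477 hr

Final: 0.06477 hr


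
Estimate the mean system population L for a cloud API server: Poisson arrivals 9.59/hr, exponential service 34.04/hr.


ρ = λ/μ = 9.59/34.04 = 0.2817
L = ρ/(1−ρ) = 0.2817/(1 − 0.2817) = 0.2817/0.7183 = 0.3922

Final: 0.3922


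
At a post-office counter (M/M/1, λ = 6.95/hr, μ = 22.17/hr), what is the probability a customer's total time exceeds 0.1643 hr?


W ~ Exponential(μ−λ) for M/M/1.
μ − λ = 22.17 − 6.95 = 15.2200
P(W > t) = e^{−(μ−λ)t} = e^{−2.5006} = 0.082032

Final: 0.082032


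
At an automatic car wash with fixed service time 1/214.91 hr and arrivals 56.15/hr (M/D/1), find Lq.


ρ = 56.15/214.91 = 0.2613
M/D/1: Lq = ρ²/(2(1−ρ)) = 0.06826/(2·0.7387) = 0.04620

Final: 0.04620


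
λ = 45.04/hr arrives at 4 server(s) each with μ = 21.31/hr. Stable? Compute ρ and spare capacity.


Total capacity cμ = 4·21.31 = 85.24/hr
ρ = λ/(cμ) = 45.04/85.24 = 0.5284
Stable ⇔ ρ < 1: YES
Spare capacity = cμ − λ = 85.24 − 45.04 = 40.20/hr

Final: ρ = 0.5284; stable; margin = 40.20/hr


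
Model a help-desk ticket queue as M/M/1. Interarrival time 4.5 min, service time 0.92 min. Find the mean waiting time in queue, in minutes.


λ = 60/4.5 = 13.3333 /hr
μ = 60/0.92 = 65.2174 /hr
ρ = λ/μ = 13.3333/65.2174 = 0.2044
Wq = ρ/(μ−λ) = 0.2044/(65.2174−13.3333) = 0.003940 hr
In minutes: 0.003940·60 = 0.2364 min

Final: 0.2364 min


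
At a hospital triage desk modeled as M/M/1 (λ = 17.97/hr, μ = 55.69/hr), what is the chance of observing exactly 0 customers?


ρ = 17.97/55.69 = 0.3227
P_n = (1−ρ)·ρ^n = (1 − 0.3227)·0.3227^0 = 0.6773·1.000000 = 0.677321

Final: 0.677321


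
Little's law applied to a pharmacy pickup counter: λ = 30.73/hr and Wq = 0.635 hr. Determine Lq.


Lq = λWq = 30.73·0.635 = 19.5136

Final: 19.5136


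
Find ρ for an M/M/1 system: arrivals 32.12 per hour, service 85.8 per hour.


ρ = λ/μ = 32.12/85.8 = 0.3744

Final: 0.3744


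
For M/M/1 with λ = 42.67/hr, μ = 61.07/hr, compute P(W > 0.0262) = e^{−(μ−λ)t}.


W ~ Exponential(μ−λ) for M/M/1.
μ − λ = 61.07 − 42.67 = 18.4000
P(W > t) = e^{−(μ−λ)t} = e^{−0.4821} = 0.617498

Final: 0.617498


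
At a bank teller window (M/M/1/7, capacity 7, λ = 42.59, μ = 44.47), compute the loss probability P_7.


ρ = λ/μ = 42.59/44.47 = 0.9577
P_K = (1−ρ)ρ^K/(1−ρ^(K+1)) = (0.04228·0.739067)/(1 − 0.707822)
= 0.031245/0.292178 = 0.106937

Final: 0.106937


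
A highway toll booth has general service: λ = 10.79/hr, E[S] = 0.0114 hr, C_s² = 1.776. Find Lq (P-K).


ρ = λ·E[S] = 10.79·0.0114 = 0.1230
Lq = ρ²(1+C_s²)/(2(1−ρ)) = 0.01513·(1+1.776)/(2·0.8770)
= 0.01513·2.7760/1.7540 = 0.02395

Final: 0.02395


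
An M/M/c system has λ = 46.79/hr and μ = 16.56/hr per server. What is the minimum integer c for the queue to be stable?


Stability requires cμ > λ ⇔ c > λ/μ.
λ/μ = 46.79/16.56 = 2.8255
Minimum integer c = ⌊2.8255⌋ + 1 = 3
Check: 3·16.56 = 49.68 > 46.79, while 2·16.56 = 33.12 ≤ 46.79

Final: 3 servers


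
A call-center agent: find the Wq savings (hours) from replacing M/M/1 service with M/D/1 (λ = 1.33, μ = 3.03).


ρ = 1.33/3.03 = 0.4389
Wq(M/M/1) = ρ/(μ−λ) = 0.4389/1.70 = 0.25820 hr
Wq(M/D/1) = ρ/(2(μ−λ)) = 0.12910 hr
Savings = 0.25820 − 0.12910 = 0.12910 hr

Final: 0.12910 hr


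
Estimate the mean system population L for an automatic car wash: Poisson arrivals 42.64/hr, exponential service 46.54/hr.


ρ = λ/μ = 42.64/46.54 = 0.9162
L = ρ/(1−ρ) = 0.9162/(1 − 0.9162) = 0.9162/0.08380 = 10.9333

Final: 10.9333


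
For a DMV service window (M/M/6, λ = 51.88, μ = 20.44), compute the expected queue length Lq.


a = λ/μ = 2.5382; ρ = a/6 = 0.4230
P₀ = 0.078522
Lq = P₀·a^c·ρ / (c!·(1−ρ)²) = 0.078522·267.37110·0.4230/(720·0.33290)
= 0.03705

Final: 0.03705


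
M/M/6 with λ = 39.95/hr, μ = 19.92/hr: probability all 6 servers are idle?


a = λ/μ = 39.95/19.92 = 2.0055; ρ = a/c = 0.3343
Σ_{k=0}^{5} a^k/k! (terms k=0..5) = 1.00000 + 2.00552 + 2.01106 + 1.34441 + 0.67406 + 0.27037 = 7.30542
Tail: a^6/(6!(1−ρ)) = 65.06759/(720·0.6657) = 0.13574
P₀ = 1/(7.30542 + 0.13574) = 1/7.44116 = 0.134388

Final: 0.134388


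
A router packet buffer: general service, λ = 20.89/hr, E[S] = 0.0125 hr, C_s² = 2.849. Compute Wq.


ρ = λ·E[S] = 20.89·0.0125 = 0.2611
E[S²] = E[S]²(1+C_s²) = 0.0125²·(1+2.849) = 0.0006014
Wq = λ·E[S²]/(2(1−ρ)) = 20.89·0.0006014/(2·0.7389) = 0.008502 hr

Final: 0.008502 hr


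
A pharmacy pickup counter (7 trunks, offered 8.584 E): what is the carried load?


B(7,8.584) = 0.340099 (Erlang-B)
Carried load = a(1 − B) = 8.584·(1 − 0.340099) = 8.584·0.659901 = 5.6646 E

Final: 5.6646 Erlangs


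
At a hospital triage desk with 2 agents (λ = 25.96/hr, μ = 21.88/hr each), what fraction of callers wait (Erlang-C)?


a = λ/μ = 1.1865; ρ = a/2 = 0.5932
P₀ = 0.255307 (from M/M/c formula)
C(c,a) = [a^c/(c!(1−ρ))]·P₀ = [1.40772/(2·0.4068)]·0.255307
= 1.73038·0.255307 = 0.441779

Final: 0.441779


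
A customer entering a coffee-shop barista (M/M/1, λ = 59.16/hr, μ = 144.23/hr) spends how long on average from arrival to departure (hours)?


W = 1/(μ−λ) = 1/(144.23 − 59.16) = 1/85.07 = 0.01176 hr

Final: 0.01176 hr


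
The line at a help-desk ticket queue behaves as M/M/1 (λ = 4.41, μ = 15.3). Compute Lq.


ρ = 4.41/15.3 = 0.2882
Lq = ρ²/(1−ρ) = 0.08308/0.7118 = 0.1167

Final: 0.1167


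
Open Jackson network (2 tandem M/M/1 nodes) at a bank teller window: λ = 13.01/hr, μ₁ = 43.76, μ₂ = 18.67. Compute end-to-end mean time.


Each node sees arrival rate λ = 13.01/hr (tandem ⇒ throughput preserved).
W₁ = 1/(μ₁−λ) = 1/(43.76−13.01) = 0.03252 hr
W₂ = 1/(μ₂−λ) = 1/(18.67−13.01) = 0.17668 hr
W_total = W₁ + W₂ = 0.03252 + 0.17668 = 0.20920 hr

Final: 0.20920 hr


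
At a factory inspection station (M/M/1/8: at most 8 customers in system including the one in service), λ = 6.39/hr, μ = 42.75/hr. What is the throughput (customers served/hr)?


ρ = 0.1495; P_K = (1−ρ)ρ^8/(1−ρ^9) = 0.0000002119
λ_eff = λ(1 − P_K) = 6.39·(1 − 0.0000002119) = 6.39·1.000000 = 6.3900 /hr

Final: 6.3900 /hr


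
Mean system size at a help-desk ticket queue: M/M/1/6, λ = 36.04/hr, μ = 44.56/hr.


ρ = 36.04/44.56 = 0.8088
L = ρ[1 − (K+1)ρ^K + Kρ^(K+1)] / [(1−ρ)(1−ρ^(K+1))]
Numerator: 0.8088·(1 − 7·0.279922 + 6·0.226400) = 0.322666
Denominator: (0.1912)·(0.773600) = 0.147914
L = 0.322666/0.147914 = 2.1814

Final: 2.1814


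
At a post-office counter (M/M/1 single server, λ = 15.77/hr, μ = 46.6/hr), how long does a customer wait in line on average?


ρ = 15.77/46.6 = 0.3384
Wq = ρ/(μ−λ) = 0.3384/(46.6 − 15.77) = 0.3384/30.83 = 0.01098 hr

Final: 0.01098 hr


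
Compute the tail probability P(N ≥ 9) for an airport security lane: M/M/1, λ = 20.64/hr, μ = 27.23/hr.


ρ = 20.64/27.23 = 0.7580
P(N ≥ n) = ρ^n = 0.7580^9 = 0.082596

Final: 0.082596


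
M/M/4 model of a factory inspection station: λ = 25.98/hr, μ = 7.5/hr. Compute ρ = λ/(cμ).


ρ = λ/(cμ) = 25.98/(4·7.5) = 25.98/30.00 = 0.8660

Final: 0.8660


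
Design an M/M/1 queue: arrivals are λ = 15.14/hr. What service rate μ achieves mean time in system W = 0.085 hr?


W = 1/(μ−λ) ⇒ μ − λ = 1/W = 1/0.085 = 11.7647
μ = λ + 1/W = 15.14 + 11.7647 = 26.9047 per hr

Final: 26.9047 /hr


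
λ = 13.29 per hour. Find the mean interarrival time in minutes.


Mean interarrival time = 1/λ = 1/13.29 hour = 0.07524 hour
In minutes: 0.07524 × 60 = 4.5147 min

Final: 4.5147 min


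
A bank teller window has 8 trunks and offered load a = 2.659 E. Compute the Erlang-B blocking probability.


B(c,a) = (a^c/c!) / Σ_{k=0}^{c} a^k/k!
a^8/8! = 0.061976
Σ terms (k=0..8): 1.00000 + 2.65900 + 3.53514 + 3.13331 + 2.08287 + 1.10767 + 0.49088 + 0.18647 + 0.06198 = 14.257317
B = 0.061976/14.257317 = 0.004347

Final: 0.004347


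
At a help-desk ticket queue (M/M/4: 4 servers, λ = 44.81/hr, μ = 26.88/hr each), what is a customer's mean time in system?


a = 1.6670; ρ = 0.4168; P₀ = 0.185860
Lq = P₀·a^c·ρ/(c!(1−ρ)²) = 0.07327
Wq = Lq/λ = 0.07327/44.81 = 0.001635 hr
W = Wq + 1/μ = 0.001635 + 0.03720 = 0.03884 hr

Final: 0.03884 hr


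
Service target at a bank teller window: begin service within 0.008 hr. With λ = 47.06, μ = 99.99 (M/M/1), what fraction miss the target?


ρ = 47.06/99.99 = 0.4706
P(Wq > t) = ρ·e^{−(μ−λ)t} = 0.4706·e^{−0.4234}
= 0.4706·0.654790 = 0.308175

Final: 0.308175


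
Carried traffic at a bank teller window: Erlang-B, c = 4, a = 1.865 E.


B(4,1.865) = 0.081444 (Erlang-B)
Carried load = a(1 − B) = 1.865·(1 − 0.081444) = 1.865·0.918556 = 1.7131 E

Final: 1.7131 Erlangs


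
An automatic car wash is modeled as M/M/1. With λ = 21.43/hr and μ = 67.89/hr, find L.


ρ = λ/μ = 21.43/67.89 = 0.3157
L = ρ/(1−ρ) = 0.3157/(1 − 0.3157) = 0.3157/0.6843 = 0.4613

Final: 0.4613


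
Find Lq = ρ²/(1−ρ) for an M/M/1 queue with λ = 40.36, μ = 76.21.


ρ = 40.36/76.21 = 0.5296
Lq = ρ²/(1−ρ) = 0.2805/0.4704 = 0.5962

Final: 0.5962


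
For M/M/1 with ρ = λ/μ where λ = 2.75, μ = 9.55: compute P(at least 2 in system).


ρ = 2.75/9.55 = 0.2880
P(N ≥ n) = ρ^n = 0.2880^2 = 0.082920

Final: 0.082920


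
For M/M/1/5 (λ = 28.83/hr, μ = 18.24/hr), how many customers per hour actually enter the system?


ρ = 1.5806; P_K = (1−ρ)ρ^5/(1−ρ^6) = 0.392498
λ_eff = λ(1 − P_K) = 28.83·(1 − 0.392498) = 28.83·0.607502 = 17.5143 /hr

Final: 17.5143 /hr
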